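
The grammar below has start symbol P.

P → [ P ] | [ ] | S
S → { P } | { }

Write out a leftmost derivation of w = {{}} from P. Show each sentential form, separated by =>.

P => S   [P → S]
S => {P}   [S → { P }]
{P} => {S}   [P → S]
{S} => {{}}   [S → { }]

P=>S=>{P}=>{S}=>{{}}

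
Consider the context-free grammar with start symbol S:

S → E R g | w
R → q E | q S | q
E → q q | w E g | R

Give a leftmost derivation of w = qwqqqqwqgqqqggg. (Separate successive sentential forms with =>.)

S => ERg   [S → E R g]
ERg => RRg   [E → R]
RRg => qSRg   [R → q S]
qSRg => qwRg   [S → w]
qwRg => qwqSg   [R → q S]
qwqSg => qwqERgg   [S → E R g]
qwqERgg => qwqqqRgg   [E → q q]
qwqqqRgg => qwqqqqSgg   [R → q S]
qwqqqqSgg => qwqqqqERggg   [S → E R g]
qwqqqqERggg => qwqqqqwEgRggg   [E → w E g]
qwqqqqwEgRggg => qwqqqqwRgRggg   [E → R]
qwqqqqwRgRggg => qwqqqqwqgRggg   [R → q]
qwqqqqwqgRggg => qwqqqqwqgqEggg   [R → q E]
qwqqqqwqgqEggg => qwqqqqwqgqqqggg   [E → q q]

S => ERg => RRg => qSRg => qwRg => qwqSg => qwqERgg => qwqqqRgg => qwqqqqSgg => qwqqqqERggg => qwqqqqwEgRggg => qwqqqqwRgRggg => qwqqqqwqgRggg => qwqqqqwqgqEggg => qwqqqqwqgqqqggg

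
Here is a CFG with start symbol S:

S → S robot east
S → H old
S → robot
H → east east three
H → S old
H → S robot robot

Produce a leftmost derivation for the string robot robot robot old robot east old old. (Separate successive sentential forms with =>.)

S => H old => S old old => S robot east old old => H old robot east old old => S robot robot old robot east old old => robot robot robot old robot east old old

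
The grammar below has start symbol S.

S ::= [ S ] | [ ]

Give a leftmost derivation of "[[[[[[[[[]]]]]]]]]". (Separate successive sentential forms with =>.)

S => [S] => [[S]] => [[[S]]] => [[[[S]]]] => [[[[[S]]]]] => [[[[[[S]]]]]] => [[[[[[[S]]]]]]] => [[[[[[[[S]]]]]]]] => [[[[[[[[[]]]]]]]]]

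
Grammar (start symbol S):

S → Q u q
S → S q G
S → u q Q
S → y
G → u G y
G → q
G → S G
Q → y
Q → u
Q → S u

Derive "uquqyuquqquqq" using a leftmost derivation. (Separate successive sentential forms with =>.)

S => SqG => uqQqG => uqSuqG => uqSqGuqG => uquqQqGuqG => uquqSuqGuqG => uquqQuquqGuqG => uquqyuquqGuqG => uquqyuquqquqG => uquqyuquqquqq

S => SqG   [S → S q G]
SqG => uqQqG   [S → u q Q]
uqQqG => uqSuqG   [Q → S u]
uqSuqG => uqSqGuqG   [S → S q G]
uqSqGuqG => uquqQqGuqG   [S → u q Q]
uquqQqGuqG => uquqSuqGuqG   [Q → S u]
uquqSuqGuqG => uquqQuquqGuqG   [S → Q u q]
uquqQuquqGuqG => uquqyuquqGuqG   [Q → y]
uquqyuquqGuqG => uquqyuquqquqG   [G → q]
uquqyuquqquqG => uquqyuquqquqq   [G → q]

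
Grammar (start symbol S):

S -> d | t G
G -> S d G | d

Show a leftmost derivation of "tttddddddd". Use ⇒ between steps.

S ⇒ tG ⇒ tSdG ⇒ ttGdG ⇒ ttSdGdG ⇒ tttGdGdG ⇒ tttddGdG ⇒ tttddddG ⇒ tttddddSdG ⇒ tttddddddG ⇒ tttddddddd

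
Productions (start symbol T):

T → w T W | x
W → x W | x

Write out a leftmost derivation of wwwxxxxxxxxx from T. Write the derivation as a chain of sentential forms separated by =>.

T=>wTW=>wwTWW=>wwwTWWW=>wwwxWWW=>wwwxxWWW=>wwwxxxWW=>wwwxxxxWW=>wwwxxxxxWW=>wwwxxxxxxWW=>wwwxxxxxxxWW=>wwwxxxxxxxxW=>wwwxxxxxxxxx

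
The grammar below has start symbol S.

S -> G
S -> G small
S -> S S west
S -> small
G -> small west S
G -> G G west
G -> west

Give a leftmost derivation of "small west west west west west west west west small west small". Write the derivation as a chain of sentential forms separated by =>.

S => G small => small west S small => small west S S west small => small west G S west small => small west G G west S west small => small west G G west G west S west small => small west G G west G west G west S west small => small west west G west G west G west S west small => small west west west west G west G west S west small => small west west west west west west G west S west small => small west west west west west west west west S west small => small west west west west west west west west small west small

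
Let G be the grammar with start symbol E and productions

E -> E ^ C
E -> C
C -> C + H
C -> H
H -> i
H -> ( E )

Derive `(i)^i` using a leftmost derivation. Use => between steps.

E => E^C => C^C => H^C => (E)^C => (C)^C => (H)^C => (i)^C => (i)^H => (i)^i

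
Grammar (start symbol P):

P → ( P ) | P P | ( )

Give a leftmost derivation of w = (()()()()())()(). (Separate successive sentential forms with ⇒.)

P ⇒ PP ⇒ PPP ⇒ (P)PP ⇒ (PP)PP ⇒ (PPP)PP ⇒ (PPPP)PP ⇒ (PPPPP)PP ⇒ (()PPPP)PP ⇒ (()()PPP)PP ⇒ (()()()PP)PP ⇒ (()()()()P)PP ⇒ (()()()()())PP ⇒ (()()()()())()P ⇒ (()()()()())()()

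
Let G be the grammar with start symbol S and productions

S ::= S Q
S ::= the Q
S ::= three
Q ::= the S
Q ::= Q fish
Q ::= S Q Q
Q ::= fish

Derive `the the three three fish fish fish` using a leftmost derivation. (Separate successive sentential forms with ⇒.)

S ⇒ S Q ⇒ the Q Q ⇒ the the S Q ⇒ the the S Q Q ⇒ the the three Q Q ⇒ the the three S Q Q Q ⇒ the the three three Q Q Q ⇒ the the three three fish Q Q ⇒ the the three three fish fish Q ⇒ the the three three fish fish fish

S ⇒ S Q   [S ::= S Q]
S Q ⇒ the Q Q   [S ::= the Q]
the Q Q ⇒ the the S Q   [Q ::= the S]
the the S Q ⇒ the the S Q Q   [S ::= S Q]
the the S Q Q ⇒ the the three Q Q   [S ::= three]
the the three Q Q ⇒ the the three S Q Q Q   [Q ::= S Q Q]
the the three S Q Q Q ⇒ the the three three Q Q Q   [S ::= three]
the the three three Q Q Q ⇒ the the three three fish Q Q   [Q ::= fish]
the the three three fish Q Q ⇒ the the three three fish fish Q   [Q ::= fish]
the the three three fish fish Q ⇒ the the three three fish fish fish   [Q ::= fish]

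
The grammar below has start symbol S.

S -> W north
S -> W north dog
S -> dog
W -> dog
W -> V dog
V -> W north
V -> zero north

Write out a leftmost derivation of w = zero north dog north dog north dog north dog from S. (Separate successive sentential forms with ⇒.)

S ⇒ W north dog ⇒ V dog north dog ⇒ W north dog north dog ⇒ V dog north dog north dog ⇒ W north dog north dog north dog ⇒ V dog north dog north dog north dog ⇒ zero north dog north dog north dog north dog

S ⇒ W north dog   [S -> W north dog]
W north dog ⇒ V dog north dog   [W -> V dog]
V dog north dog ⇒ W north dog north dog   [V -> W north]
W north dog north dog ⇒ V dog north dog north dog   [W -> V dog]
V dog north dog north dog ⇒ W north dog north dog north dog   [V -> W north]
W north dog north dog north dog ⇒ V dog north dog north dog north dog   [W -> V dog]
V dog north dog north dog north dog ⇒ zero north dog north dog north dog north dog   [V -> zero north]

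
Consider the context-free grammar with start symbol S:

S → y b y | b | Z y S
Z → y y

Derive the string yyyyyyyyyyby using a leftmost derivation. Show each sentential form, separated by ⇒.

S ⇒ ZyS   [S → Z y S]
ZyS ⇒ yyyS   [Z → y y]
yyyS ⇒ yyyZyS   [S → Z y S]
yyyZyS ⇒ yyyyyyS   [Z → y y]
yyyyyyS ⇒ yyyyyyZyS   [S → Z y S]
yyyyyyZyS ⇒ yyyyyyyyyS   [Z → y y]
yyyyyyyyyS ⇒ yyyyyyyyyyby   [S → y b y]

S⇒ZyS⇒yyyS⇒yyyZyS⇒yyyyyyS⇒yyyyyyZyS⇒yyyyyyyyyS⇒yyyyyyyyyyby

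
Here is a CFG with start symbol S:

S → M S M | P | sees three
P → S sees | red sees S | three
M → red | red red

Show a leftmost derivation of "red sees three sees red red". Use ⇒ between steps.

S ⇒ M S M   [S → M S M]
M S M ⇒ red S M   [M → red]
red S M ⇒ red P M   [S → P]
red P M ⇒ red S sees M   [P → S sees]
red S sees M ⇒ red sees three sees M   [S → sees three]
red sees three sees M ⇒ red sees three sees red red   [M → red red]

S ⇒ M S M ⇒ red S M ⇒ red P M ⇒ red S sees M ⇒ red sees three sees M ⇒ red sees three sees red red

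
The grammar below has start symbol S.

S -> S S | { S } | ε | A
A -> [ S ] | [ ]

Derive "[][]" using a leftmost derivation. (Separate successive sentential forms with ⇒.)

S ⇒ SS   [S -> S S]
SS ⇒ AS   [S -> A]
AS ⇒ [S]S   [A -> [ S ]]
[S]S ⇒ []S   [S -> ε]
[]S ⇒ []SS   [S -> S S]
[]SS ⇒ []AS   [S -> A]
[]AS ⇒ [][S]S   [A -> [ S ]]
[][S]S ⇒ [][]S   [S -> ε]
[][]S ⇒ [][]   [S -> ε]

S ⇒ SS ⇒ AS ⇒ [S]S ⇒ []S ⇒ []SS ⇒ []AS ⇒ [][S]S ⇒ [][]S ⇒ [][]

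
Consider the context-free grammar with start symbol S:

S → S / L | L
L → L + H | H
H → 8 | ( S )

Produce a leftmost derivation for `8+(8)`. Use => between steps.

S => L => L+H => H+H => 8+H => 8+(S) => 8+(L) => 8+(H) => 8+(8)

S => L   [S → L]
L => L+H   [L → L + H]
L+H => H+H   [L → H]
H+H => 8+H   [H → 8]
8+H => 8+(S)   [H → ( S )]
8+(S) => 8+(L)   [S → L]
8+(L) => 8+(H)   [L → H]
8+(H) => 8+(8)   [H → 8]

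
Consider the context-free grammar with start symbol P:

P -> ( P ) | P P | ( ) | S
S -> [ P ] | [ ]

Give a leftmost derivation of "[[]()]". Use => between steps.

P => S => [P] => [PP] => [SP] => [[]P] => [[]()]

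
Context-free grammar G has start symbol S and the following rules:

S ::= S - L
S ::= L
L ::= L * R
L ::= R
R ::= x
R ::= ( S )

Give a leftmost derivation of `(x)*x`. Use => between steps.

S => L => L*R => R*R => (S)*R => (L)*R => (R)*R => (x)*R => (x)*x

S => L   [S ::= L]
L => L*R   [L ::= L * R]
L*R => R*R   [L ::= R]
R*R => (S)*R   [R ::= ( S )]
(S)*R => (L)*R   [S ::= L]
(L)*R => (R)*R   [L ::= R]
(R)*R => (x)*R   [R ::= x]
(x)*R => (x)*x   [R ::= x]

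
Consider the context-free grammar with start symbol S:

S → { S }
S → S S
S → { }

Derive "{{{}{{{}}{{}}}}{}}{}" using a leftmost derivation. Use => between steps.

S => SS   [S → S S]
SS => {S}S   [S → { S }]
{S}S => {SS}S   [S → S S]
{SS}S => {{S}S}S   [S → { S }]
{{S}S}S => {{SS}S}S   [S → S S]
{{SS}S}S => {{{}S}S}S   [S → { }]
{{{}S}S}S => {{{}{S}}S}S   [S → { S }]
{{{}{S}}S}S => {{{}{SS}}S}S   [S → S S]
{{{}{SS}}S}S => {{{}{{S}S}}S}S   [S → { S }]
{{{}{{S}S}}S}S => {{{}{{{}}S}}S}S   [S → { }]
{{{}{{{}}S}}S}S => {{{}{{{}}{S}}}S}S   [S → { S }]
{{{}{{{}}{S}}}S}S => {{{}{{{}}{{}}}}S}S   [S → { }]
{{{}{{{}}{{}}}}S}S => {{{}{{{}}{{}}}}{}}S   [S → { }]
{{{}{{{}}{{}}}}{}}S => {{{}{{{}}{{}}}}{}}{}   [S → { }]

S => SS => {S}S => {SS}S => {{S}S}S => {{SS}S}S => {{{}S}S}S => {{{}{S}}S}S => {{{}{SS}}S}S => {{{}{{S}S}}S}S => {{{}{{{}}S}}S}S => {{{}{{{}}{S}}}S}S => {{{}{{{}}{{}}}}S}S => {{{}{{{}}{{}}}}{}}S => {{{}{{{}}{{}}}}{}}{}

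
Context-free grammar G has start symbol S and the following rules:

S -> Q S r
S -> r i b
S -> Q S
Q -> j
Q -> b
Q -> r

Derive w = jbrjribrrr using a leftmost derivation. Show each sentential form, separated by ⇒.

S ⇒ QSr ⇒ jSr ⇒ jQSrr ⇒ jbSrr ⇒ jbQSrr ⇒ jbrSrr ⇒ jbrQSrrr ⇒ jbrjSrrr ⇒ jbrjribrrr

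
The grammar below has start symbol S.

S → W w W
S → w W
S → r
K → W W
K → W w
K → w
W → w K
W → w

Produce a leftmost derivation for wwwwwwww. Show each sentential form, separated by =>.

S => WwW => wKwW => wWwwW => wwwwW => wwwwwK => wwwwwWW => wwwwwwKW => wwwwwwwW => wwwwwwww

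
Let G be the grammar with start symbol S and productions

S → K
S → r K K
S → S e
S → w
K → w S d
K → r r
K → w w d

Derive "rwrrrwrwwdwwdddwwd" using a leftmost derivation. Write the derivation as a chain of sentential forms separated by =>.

S=>rKK=>rwSdK=>rwrKKdK=>rwrrrKdK=>rwrrrwSddK=>rwrrrwrKKddK=>rwrrrwrwwdKddK=>rwrrrwrwwdwSdddK=>rwrrrwrwwdwwdddK=>rwrrrwrwwdwwdddwwd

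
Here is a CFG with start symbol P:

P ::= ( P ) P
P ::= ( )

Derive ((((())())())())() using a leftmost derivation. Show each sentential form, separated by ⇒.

P ⇒ (P)P ⇒ ((P)P)P ⇒ (((P)P)P)P ⇒ ((((P)P)P)P)P ⇒ ((((())P)P)P)P ⇒ ((((())())P)P)P ⇒ ((((())())())P)P ⇒ ((((())())())())P ⇒ ((((())())())())()

P ⇒ (P)P   [P ::= ( P ) P]
(P)P ⇒ ((P)P)P   [P ::= ( P ) P]
((P)P)P ⇒ (((P)P)P)P   [P ::= ( P ) P]
(((P)P)P)P ⇒ ((((P)P)P)P)P   [P ::= ( P ) P]
((((P)P)P)P)P ⇒ ((((())P)P)P)P   [P ::= ( )]
((((())P)P)P)P ⇒ ((((())())P)P)P   [P ::= ( )]
((((())())P)P)P ⇒ ((((())())())P)P   [P ::= ( )]
((((())())())P)P ⇒ ((((())())())())P   [P ::= ( )]
((((())())())())P ⇒ ((((())())())())()   [P ::= ( )]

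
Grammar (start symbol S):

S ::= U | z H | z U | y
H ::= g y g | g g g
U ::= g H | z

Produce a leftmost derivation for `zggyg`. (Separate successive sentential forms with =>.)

S => zU   [S ::= z U]
zU => zgH   [U ::= g H]
zgH => zggyg   [H ::= g y g]

S => zU => zgH => zggyg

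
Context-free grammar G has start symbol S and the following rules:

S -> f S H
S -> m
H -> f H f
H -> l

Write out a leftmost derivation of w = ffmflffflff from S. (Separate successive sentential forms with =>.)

S => fSH   [S -> f S H]
fSH => ffSHH   [S -> f S H]
ffSHH => ffmHH   [S -> m]
ffmHH => ffmfHfH   [H -> f H f]
ffmfHfH => ffmflfH   [H -> l]
ffmflfH => ffmflffHf   [H -> f H f]
ffmflffHf => ffmflfffHff   [H -> f H f]
ffmflfffHff => ffmflffflff   [H -> l]

S=>fSH=>ffSHH=>ffmHH=>ffmfHfH=>ffmflfH=>ffmflffHf=>ffmflfffHff=>ffmflffflff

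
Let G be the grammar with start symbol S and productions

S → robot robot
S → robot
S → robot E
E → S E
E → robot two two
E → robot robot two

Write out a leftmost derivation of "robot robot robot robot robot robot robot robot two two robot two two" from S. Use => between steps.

S => robot E   [S → robot E]
robot E => robot S E   [E → S E]
robot S E => robot robot robot E   [S → robot robot]
robot robot robot E => robot robot robot S E   [E → S E]
robot robot robot S E => robot robot robot robot robot E   [S → robot robot]
robot robot robot robot robot E => robot robot robot robot robot S E   [E → S E]
robot robot robot robot robot S E => robot robot robot robot robot robot E   [S → robot]
robot robot robot robot robot robot E => robot robot robot robot robot robot S E   [E → S E]
robot robot robot robot robot robot S E => robot robot robot robot robot robot robot E E   [S → robot E]
robot robot robot robot robot robot robot E E => robot robot robot robot robot robot robot robot two two E   [E → robot two two]
robot robot robot robot robot robot robot robot two two E => robot robot robot robot robot robot robot robot two two robot two two   [E → robot two two]

S => robot E => robot S E => robot robot robot E => robot robot robot S E => robot robot robot robot robot E => robot robot robot robot robot S E => robot robot robot robot robot robot E => robot robot robot robot robot robot S E => robot robot robot robot robot robot robot E E => robot robot robot robot robot robot robot robot two two E => robot robot robot robot robot robot robot robot two two robot two two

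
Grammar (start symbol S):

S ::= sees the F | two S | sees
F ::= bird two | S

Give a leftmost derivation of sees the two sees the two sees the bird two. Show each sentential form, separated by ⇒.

S ⇒ sees the F ⇒ sees the S ⇒ sees the two S ⇒ sees the two sees the F ⇒ sees the two sees the S ⇒ sees the two sees the two S ⇒ sees the two sees the two sees the F ⇒ sees the two sees the two sees the bird two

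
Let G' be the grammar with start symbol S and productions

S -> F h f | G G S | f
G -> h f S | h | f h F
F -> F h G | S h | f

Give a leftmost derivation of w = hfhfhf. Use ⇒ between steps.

S⇒GGS⇒hGS⇒hfhFS⇒hfhShS⇒hfhfhS⇒hfhfhf

S ⇒ GGS   [S -> G G S]
GGS ⇒ hGS   [G -> h]
hGS ⇒ hfhFS   [G -> f h F]
hfhFS ⇒ hfhShS   [F -> S h]
hfhShS ⇒ hfhfhS   [S -> f]
hfhfhS ⇒ hfhfhf   [S -> f]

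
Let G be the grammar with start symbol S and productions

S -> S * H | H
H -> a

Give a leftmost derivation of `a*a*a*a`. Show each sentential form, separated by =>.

S=>S*H=>S*H*H=>S*H*H*H=>H*H*H*H=>a*H*H*H=>a*a*H*H=>a*a*a*H=>a*a*a*a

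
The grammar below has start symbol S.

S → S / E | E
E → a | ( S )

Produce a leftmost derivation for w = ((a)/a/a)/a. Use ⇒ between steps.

S ⇒ S/E ⇒ E/E ⇒ (S)/E ⇒ (S/E)/E ⇒ (S/E/E)/E ⇒ (E/E/E)/E ⇒ ((S)/E/E)/E ⇒ ((E)/E/E)/E ⇒ ((a)/E/E)/E ⇒ ((a)/a/E)/E ⇒ ((a)/a/a)/E ⇒ ((a)/a/a)/a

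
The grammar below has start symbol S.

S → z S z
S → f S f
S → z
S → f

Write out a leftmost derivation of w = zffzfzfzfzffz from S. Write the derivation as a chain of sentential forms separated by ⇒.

S ⇒ zSz   [S → z S z]
zSz ⇒ zfSfz   [S → f S f]
zfSfz ⇒ zffSffz   [S → f S f]
zffSffz ⇒ zffzSzffz   [S → z S z]
zffzSzffz ⇒ zffzfSfzffz   [S → f S f]
zffzfSfzffz ⇒ zffzfzSzfzffz   [S → z S z]
zffzfzSzfzffz ⇒ zffzfzfzfzffz   [S → f]

S⇒zSz⇒zfSfz⇒zffSffz⇒zffzSzffz⇒zffzfSfzffz⇒zffzfzSzfzffz⇒zffzfzfzfzffz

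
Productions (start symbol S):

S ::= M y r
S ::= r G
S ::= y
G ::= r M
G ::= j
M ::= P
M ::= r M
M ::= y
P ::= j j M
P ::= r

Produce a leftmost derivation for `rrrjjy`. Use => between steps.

S => rG => rrM => rrrM => rrrP => rrrjjM => rrrjjy

S => rG   [S ::= r G]
rG => rrM   [G ::= r M]
rrM => rrrM   [M ::= r M]
rrrM => rrrP   [M ::= P]
rrrP => rrrjjM   [P ::= j j M]
rrrjjM => rrrjjy   [M ::= y]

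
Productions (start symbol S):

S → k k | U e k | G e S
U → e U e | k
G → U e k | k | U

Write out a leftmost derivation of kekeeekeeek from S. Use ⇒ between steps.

S ⇒ GeS ⇒ UekeS ⇒ kekeS ⇒ kekeUek ⇒ kekeeUeek ⇒ kekeeeUeeek ⇒ kekeeekeeek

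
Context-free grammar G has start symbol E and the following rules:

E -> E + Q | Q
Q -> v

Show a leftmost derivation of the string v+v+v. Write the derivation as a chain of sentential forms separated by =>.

E=>E+Q=>E+Q+Q=>Q+Q+Q=>v+Q+Q=>v+v+Q=>v+v+v

E => E+Q   [E -> E + Q]
E+Q => E+Q+Q   [E -> E + Q]
E+Q+Q => Q+Q+Q   [E -> Q]
Q+Q+Q => v+Q+Q   [Q -> v]
v+Q+Q => v+v+Q   [Q -> v]
v+v+Q => v+v+v   [Q -> v]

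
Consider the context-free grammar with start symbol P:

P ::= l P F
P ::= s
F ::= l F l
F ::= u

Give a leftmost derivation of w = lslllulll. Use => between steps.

P => lPF => lsF => lslFl => lsllFll => lslllFlll => lslllulll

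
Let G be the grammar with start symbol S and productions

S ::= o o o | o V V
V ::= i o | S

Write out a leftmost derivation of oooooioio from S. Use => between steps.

S => oVV => oSV => ooVVV => ooSVV => oooooVV => oooooioV => oooooioio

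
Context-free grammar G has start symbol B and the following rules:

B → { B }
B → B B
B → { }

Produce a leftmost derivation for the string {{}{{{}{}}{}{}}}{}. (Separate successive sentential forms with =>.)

B => BB   [B → B B]
BB => {B}B   [B → { B }]
{B}B => {BB}B   [B → B B]
{BB}B => {{}B}B   [B → { }]
{{}B}B => {{}{B}}B   [B → { B }]
{{}{B}}B => {{}{BB}}B   [B → B B]
{{}{BB}}B => {{}{BBB}}B   [B → B B]
{{}{BBB}}B => {{}{{B}BB}}B   [B → { B }]
{{}{{B}BB}}B => {{}{{BB}BB}}B   [B → B B]
{{}{{BB}BB}}B => {{}{{{}B}BB}}B   [B → { }]
{{}{{{}B}BB}}B => {{}{{{}{}}BB}}B   [B → { }]
{{}{{{}{}}BB}}B => {{}{{{}{}}{}B}}B   [B → { }]
{{}{{{}{}}{}B}}B => {{}{{{}{}}{}{}}}B   [B → { }]
{{}{{{}{}}{}{}}}B => {{}{{{}{}}{}{}}}{}   [B → { }]

B => BB => {B}B => {BB}B => {{}B}B => {{}{B}}B => {{}{BB}}B => {{}{BBB}}B => {{}{{B}BB}}B => {{}{{BB}BB}}B => {{}{{{}B}BB}}B => {{}{{{}{}}BB}}B => {{}{{{}{}}{}B}}B => {{}{{{}{}}{}{}}}B => {{}{{{}{}}{}{}}}{}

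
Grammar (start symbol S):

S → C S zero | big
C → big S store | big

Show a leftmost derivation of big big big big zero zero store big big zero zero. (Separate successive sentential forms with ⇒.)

S ⇒ C S zero   [S → C S zero]
C S zero ⇒ big S store S zero   [C → big S store]
big S store S zero ⇒ big C S zero store S zero   [S → C S zero]
big C S zero store S zero ⇒ big big S zero store S zero   [C → big]
big big S zero store S zero ⇒ big big C S zero zero store S zero   [S → C S zero]
big big C S zero zero store S zero ⇒ big big big S zero zero store S zero   [C → big]
big big big S zero zero store S zero ⇒ big big big big zero zero store S zero   [S → big]
big big big big zero zero store S zero ⇒ big big big big zero zero store C S zero zero   [S → C S zero]
big big big big zero zero store C S zero zero ⇒ big big big big zero zero store big S zero zero   [C → big]
big big big big zero zero store big S zero zero ⇒ big big big big zero zero store big big zero zero   [S → big]

S ⇒ C S zero ⇒ big S store S zero ⇒ big C S zero store S zero ⇒ big big S zero store S zero ⇒ big big C S zero zero store S zero ⇒ big big big S zero zero store S zero ⇒ big big big big zero zero store S zero ⇒ big big big big zero zero store C S zero zero ⇒ big big big big zero zero store big S zero zero ⇒ big big big big zero zero store big big zero zero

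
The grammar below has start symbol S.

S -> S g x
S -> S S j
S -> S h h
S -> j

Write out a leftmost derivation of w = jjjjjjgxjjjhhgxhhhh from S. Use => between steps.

S => Shh   [S -> S h h]
Shh => Shhhh   [S -> S h h]
Shhhh => Sgxhhhh   [S -> S g x]
Sgxhhhh => Shhgxhhhh   [S -> S h h]
Shhgxhhhh => SSjhhgxhhhh   [S -> S S j]
SSjhhgxhhhh => SSjSjhhgxhhhh   [S -> S S j]
SSjSjhhgxhhhh => jSjSjhhgxhhhh   [S -> j]
jSjSjhhgxhhhh => jSgxjSjhhgxhhhh   [S -> S g x]
jSgxjSjhhgxhhhh => jSSjgxjSjhhgxhhhh   [S -> S S j]
jSSjgxjSjhhgxhhhh => jSSjSjgxjSjhhgxhhhh   [S -> S S j]
jSSjSjgxjSjhhgxhhhh => jjSjSjgxjSjhhgxhhhh   [S -> j]
jjSjSjgxjSjhhgxhhhh => jjjjSjgxjSjhhgxhhhh   [S -> j]
jjjjSjgxjSjhhgxhhhh => jjjjjjgxjSjhhgxhhhh   [S -> j]
jjjjjjgxjSjhhgxhhhh => jjjjjjgxjjjhhgxhhhh   [S -> j]

S => Shh => Shhhh => Sgxhhhh => Shhgxhhhh => SSjhhgxhhhh => SSjSjhhgxhhhh => jSjSjhhgxhhhh => jSgxjSjhhgxhhhh => jSSjgxjSjhhgxhhhh => jSSjSjgxjSjhhgxhhhh => jjSjSjgxjSjhhgxhhhh => jjjjSjgxjSjhhgxhhhh => jjjjjjgxjSjhhgxhhhh => jjjjjjgxjjjhhgxhhhh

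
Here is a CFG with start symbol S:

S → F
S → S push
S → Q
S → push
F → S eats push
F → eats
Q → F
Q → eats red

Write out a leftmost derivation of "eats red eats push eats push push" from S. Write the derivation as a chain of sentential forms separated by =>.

S => S push => F push => S eats push push => F eats push push => S eats push eats push push => Q eats push eats push push => eats red eats push eats push push

S => S push   [S → S push]
S push => F push   [S → F]
F push => S eats push push   [F → S eats push]
S eats push push => F eats push push   [S → F]
F eats push push => S eats push eats push push   [F → S eats push]
S eats push eats push push => Q eats push eats push push   [S → Q]
Q eats push eats push push => eats red eats push eats push push   [Q → eats red]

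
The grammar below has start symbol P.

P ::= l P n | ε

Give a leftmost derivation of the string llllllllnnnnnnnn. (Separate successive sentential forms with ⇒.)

P ⇒ lPn ⇒ llPnn ⇒ lllPnnn ⇒ llllPnnnn ⇒ lllllPnnnnn ⇒ llllllPnnnnnn ⇒ lllllllPnnnnnnn ⇒ llllllllPnnnnnnnn ⇒ llllllllnnnnnnnn

P ⇒ lPn   [P ::= l P n]
lPn ⇒ llPnn   [P ::= l P n]
llPnn ⇒ lllPnnn   [P ::= l P n]
lllPnnn ⇒ llllPnnnn   [P ::= l P n]
llllPnnnn ⇒ lllllPnnnnn   [P ::= l P n]
lllllPnnnnn ⇒ llllllPnnnnnn   [P ::= l P n]
llllllPnnnnnn ⇒ lllllllPnnnnnnn   [P ::= l P n]
lllllllPnnnnnnn ⇒ llllllllPnnnnnnnn   [P ::= l P n]
llllllllPnnnnnnnn ⇒ llllllllnnnnnnnn   [P ::= ε]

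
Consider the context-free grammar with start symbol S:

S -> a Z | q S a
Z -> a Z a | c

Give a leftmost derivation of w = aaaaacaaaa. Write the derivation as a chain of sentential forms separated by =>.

S => aZ => aaZa => aaaZaa => aaaaZaaa => aaaaaZaaaa => aaaaacaaaa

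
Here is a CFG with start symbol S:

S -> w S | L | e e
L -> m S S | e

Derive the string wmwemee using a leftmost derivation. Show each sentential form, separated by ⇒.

S ⇒ wS ⇒ wL ⇒ wmSS ⇒ wmwSS ⇒ wmwLS ⇒ wmweS ⇒ wmweL ⇒ wmwemSS ⇒ wmwemLS ⇒ wmwemeS ⇒ wmwemeL ⇒ wmwemee

S ⇒ wS   [S -> w S]
wS ⇒ wL   [S -> L]
wL ⇒ wmSS   [L -> m S S]
wmSS ⇒ wmwSS   [S -> w S]
wmwSS ⇒ wmwLS   [S -> L]
wmwLS ⇒ wmweS   [L -> e]
wmweS ⇒ wmweL   [S -> L]
wmweL ⇒ wmwemSS   [L -> m S S]
wmwemSS ⇒ wmwemLS   [S -> L]
wmwemLS ⇒ wmwemeS   [L -> e]
wmwemeS ⇒ wmwemeL   [S -> L]
wmwemeL ⇒ wmwemee   [L -> e]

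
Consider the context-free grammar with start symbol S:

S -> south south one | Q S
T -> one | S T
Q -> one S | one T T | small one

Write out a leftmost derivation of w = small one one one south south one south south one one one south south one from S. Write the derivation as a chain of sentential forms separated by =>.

S => Q S => small one S => small one Q S => small one one T T S => small one one S T T S => small one one Q S T T S => small one one one S S T T S => small one one one south south one S T T S => small one one one south south one south south one T T S => small one one one south south one south south one one T S => small one one one south south one south south one one one S => small one one one south south one south south one one one south south one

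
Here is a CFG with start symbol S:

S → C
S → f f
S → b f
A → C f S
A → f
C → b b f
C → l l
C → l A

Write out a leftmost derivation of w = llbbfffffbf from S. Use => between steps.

S => C => lA => lCfS => llAfS => llCfSfS => llbbffSfS => llbbfffffS => llbbfffffbf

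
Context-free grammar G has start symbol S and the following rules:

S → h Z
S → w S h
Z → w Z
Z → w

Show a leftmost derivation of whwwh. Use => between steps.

S=>wSh=>whZh=>whwZh=>whwwh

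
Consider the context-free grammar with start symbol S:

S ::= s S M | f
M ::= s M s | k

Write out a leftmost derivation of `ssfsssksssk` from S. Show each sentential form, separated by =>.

S=>sSM=>ssSMM=>ssfMM=>ssfsMsM=>ssfssMssM=>ssfsssMsssM=>ssfsssksssM=>ssfsssksssk

S => sSM   [S ::= s S M]
sSM => ssSMM   [S ::= s S M]
ssSMM => ssfMM   [S ::= f]
ssfMM => ssfsMsM   [M ::= s M s]
ssfsMsM => ssfssMssM   [M ::= s M s]
ssfssMssM => ssfsssMsssM   [M ::= s M s]
ssfsssMsssM => ssfsssksssM   [M ::= k]
ssfsssksssM => ssfsssksssk   [M ::= k]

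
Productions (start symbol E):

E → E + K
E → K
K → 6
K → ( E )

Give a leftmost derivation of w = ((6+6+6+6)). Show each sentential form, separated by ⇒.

E ⇒ K   [E → K]
K ⇒ (E)   [K → ( E )]
(E) ⇒ (K)   [E → K]
(K) ⇒ ((E))   [K → ( E )]
((E)) ⇒ ((E+K))   [E → E + K]
((E+K)) ⇒ ((E+K+K))   [E → E + K]
((E+K+K)) ⇒ ((E+K+K+K))   [E → E + K]
((E+K+K+K)) ⇒ ((K+K+K+K))   [E → K]
((K+K+K+K)) ⇒ ((6+K+K+K))   [K → 6]
((6+K+K+K)) ⇒ ((6+6+K+K))   [K → 6]
((6+6+K+K)) ⇒ ((6+6+6+K))   [K → 6]
((6+6+6+K)) ⇒ ((6+6+6+6))   [K → 6]

E ⇒ K ⇒ (E) ⇒ (K) ⇒ ((E)) ⇒ ((E+K)) ⇒ ((E+K+K)) ⇒ ((E+K+K+K)) ⇒ ((K+K+K+K)) ⇒ ((6+K+K+K)) ⇒ ((6+6+K+K)) ⇒ ((6+6+6+K)) ⇒ ((6+6+6+6))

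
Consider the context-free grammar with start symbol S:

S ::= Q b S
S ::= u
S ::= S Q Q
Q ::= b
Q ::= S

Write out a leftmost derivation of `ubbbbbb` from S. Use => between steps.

S => SQQ   [S ::= S Q Q]
SQQ => SQQQQ   [S ::= S Q Q]
SQQQQ => SQQQQQQ   [S ::= S Q Q]
SQQQQQQ => uQQQQQQ   [S ::= u]
uQQQQQQ => ubQQQQQ   [Q ::= b]
ubQQQQQ => ubbQQQQ   [Q ::= b]
ubbQQQQ => ubbbQQQ   [Q ::= b]
ubbbQQQ => ubbbbQQ   [Q ::= b]
ubbbbQQ => ubbbbbQ   [Q ::= b]
ubbbbbQ => ubbbbbb   [Q ::= b]

S => SQQ => SQQQQ => SQQQQQQ => uQQQQQQ => ubQQQQQ => ubbQQQQ => ubbbQQQ => ubbbbQQ => ubbbbbQ => ubbbbbb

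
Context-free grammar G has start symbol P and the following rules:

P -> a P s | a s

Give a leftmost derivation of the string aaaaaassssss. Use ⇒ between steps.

P ⇒ aPs   [P -> a P s]
aPs ⇒ aaPss   [P -> a P s]
aaPss ⇒ aaaPsss   [P -> a P s]
aaaPsss ⇒ aaaaPssss   [P -> a P s]
aaaaPssss ⇒ aaaaaPsssss   [P -> a P s]
aaaaaPsssss ⇒ aaaaaassssss   [P -> a s]

P⇒aPs⇒aaPss⇒aaaPsss⇒aaaaPssss⇒aaaaaPsssss⇒aaaaaassssss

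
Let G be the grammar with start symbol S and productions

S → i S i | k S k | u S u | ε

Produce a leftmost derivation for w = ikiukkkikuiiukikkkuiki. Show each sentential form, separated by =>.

S => iSi   [S → i S i]
iSi => ikSki   [S → k S k]
ikSki => ikiSiki   [S → i S i]
ikiSiki => ikiuSuiki   [S → u S u]
ikiuSuiki => ikiukSkuiki   [S → k S k]
ikiukSkuiki => ikiukkSkkuiki   [S → k S k]
ikiukkSkkuiki => ikiukkkSkkkuiki   [S → k S k]
ikiukkkSkkkuiki => ikiukkkiSikkkuiki   [S → i S i]
ikiukkkiSikkkuiki => ikiukkkikSkikkkuiki   [S → k S k]
ikiukkkikSkikkkuiki => ikiukkkikuSukikkkuiki   [S → u S u]
ikiukkkikuSukikkkuiki => ikiukkkikuiSiukikkkuiki   [S → i S i]
ikiukkkikuiSiukikkkuiki => ikiukkkikuiiukikkkuiki   [S → ε]

S=>iSi=>ikSki=>ikiSiki=>ikiuSuiki=>ikiukSkuiki=>ikiukkSkkuiki=>ikiukkkSkkkuiki=>ikiukkkiSikkkuiki=>ikiukkkikSkikkkuiki=>ikiukkkikuSukikkkuiki=>ikiukkkikuiSiukikkkuiki=>ikiukkkikuiiukikkkuiki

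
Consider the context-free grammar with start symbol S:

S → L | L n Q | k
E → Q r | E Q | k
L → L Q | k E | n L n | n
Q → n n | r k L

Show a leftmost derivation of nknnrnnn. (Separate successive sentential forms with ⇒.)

S ⇒ L ⇒ LQ ⇒ nLnQ ⇒ nkEnQ ⇒ nkQrnQ ⇒ nknnrnQ ⇒ nknnrnnn

S ⇒ L   [S → L]
L ⇒ LQ   [L → L Q]
LQ ⇒ nLnQ   [L → n L n]
nLnQ ⇒ nkEnQ   [L → k E]
nkEnQ ⇒ nkQrnQ   [E → Q r]
nkQrnQ ⇒ nknnrnQ   [Q → n n]
nknnrnQ ⇒ nknnrnnn   [Q → n n]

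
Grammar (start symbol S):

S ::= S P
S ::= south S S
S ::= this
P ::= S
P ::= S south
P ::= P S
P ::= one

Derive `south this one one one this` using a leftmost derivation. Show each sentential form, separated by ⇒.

S ⇒ south S S   [S ::= south S S]
south S S ⇒ south S P S   [S ::= S P]
south S P S ⇒ south S P P S   [S ::= S P]
south S P P S ⇒ south S P P P S   [S ::= S P]
south S P P P S ⇒ south this P P P S   [S ::= this]
south this P P P S ⇒ south this one P P S   [P ::= one]
south this one P P S ⇒ south this one one P S   [P ::= one]
south this one one P S ⇒ south this one one one S   [P ::= one]
south this one one one S ⇒ south this one one one this   [S ::= this]

S ⇒ south S S ⇒ south S P S ⇒ south S P P S ⇒ south S P P P S ⇒ south this P P P S ⇒ south this one P P S ⇒ south this one one P S ⇒ south this one one one S ⇒ south this one one one this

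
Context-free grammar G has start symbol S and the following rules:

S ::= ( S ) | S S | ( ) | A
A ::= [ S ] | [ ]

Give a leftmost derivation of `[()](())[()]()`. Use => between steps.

S => SS => SSS => ASS => [S]SS => [()]SS => [()]SSS => [()](S)SS => [()](())SS => [()](())AS => [()](())[S]S => [()](())[()]S => [()](())[()]()

S => SS   [S ::= S S]
SS => SSS   [S ::= S S]
SSS => ASS   [S ::= A]
ASS => [S]SS   [A ::= [ S ]]
[S]SS => [()]SS   [S ::= ( )]
[()]SS => [()]SSS   [S ::= S S]
[()]SSS => [()](S)SS   [S ::= ( S )]
[()](S)SS => [()](())SS   [S ::= ( )]
[()](())SS => [()](())AS   [S ::= A]
[()](())AS => [()](())[S]S   [A ::= [ S ]]
[()](())[S]S => [()](())[()]S   [S ::= ( )]
[()](())[()]S => [()](())[()]()   [S ::= ( )]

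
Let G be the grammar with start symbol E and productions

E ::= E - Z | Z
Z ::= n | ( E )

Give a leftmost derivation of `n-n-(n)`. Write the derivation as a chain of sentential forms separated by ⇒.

E⇒E-Z⇒E-Z-Z⇒Z-Z-Z⇒n-Z-Z⇒n-n-Z⇒n-n-(E)⇒n-n-(Z)⇒n-n-(n)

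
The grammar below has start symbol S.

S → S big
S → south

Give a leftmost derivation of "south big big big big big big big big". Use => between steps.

S => S big => S big big => S big big big => S big big big big => S big big big big big => S big big big big big big => S big big big big big big big => S big big big big big big big big => south big big big big big big big big

S => S big   [S → S big]
S big => S big big   [S → S big]
S big big => S big big big   [S → S big]
S big big big => S big big big big   [S → S big]
S big big big big => S big big big big big   [S → S big]
S big big big big big => S big big big big big big   [S → S big]
S big big big big big big => S big big big big big big big   [S → S big]
S big big big big big big big => S big big big big big big big big   [S → S big]
S big big big big big big big big => south big big big big big big big big   [S → south]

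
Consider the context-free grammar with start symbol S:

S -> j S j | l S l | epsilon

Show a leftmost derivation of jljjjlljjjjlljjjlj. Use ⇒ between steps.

S ⇒ jSj   [S -> j S j]
jSj ⇒ jlSlj   [S -> l S l]
jlSlj ⇒ jljSjlj   [S -> j S j]
jljSjlj ⇒ jljjSjjlj   [S -> j S j]
jljjSjjlj ⇒ jljjjSjjjlj   [S -> j S j]
jljjjSjjjlj ⇒ jljjjlSljjjlj   [S -> l S l]
jljjjlSljjjlj ⇒ jljjjllSlljjjlj   [S -> l S l]
jljjjllSlljjjlj ⇒ jljjjlljSjlljjjlj   [S -> j S j]
jljjjlljSjlljjjlj ⇒ jljjjlljjSjjlljjjlj   [S -> j S j]
jljjjlljjSjjlljjjlj ⇒ jljjjlljjjjlljjjlj   [S -> epsilon]

S ⇒ jSj ⇒ jlSlj ⇒ jljSjlj ⇒ jljjSjjlj ⇒ jljjjSjjjlj ⇒ jljjjlSljjjlj ⇒ jljjjllSlljjjlj ⇒ jljjjlljSjlljjjlj ⇒ jljjjlljjSjjlljjjlj ⇒ jljjjlljjjjlljjjlj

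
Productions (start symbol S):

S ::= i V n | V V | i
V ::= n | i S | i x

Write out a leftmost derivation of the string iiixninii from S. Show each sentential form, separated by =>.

S => VV   [S ::= V V]
VV => iSV   [V ::= i S]
iSV => iiVnV   [S ::= i V n]
iiVnV => iiixnV   [V ::= i x]
iiixnV => iiixniS   [V ::= i S]
iiixniS => iiixniVV   [S ::= V V]
iiixniVV => iiixninV   [V ::= n]
iiixninV => iiixniniS   [V ::= i S]
iiixniniS => iiixninii   [S ::= i]

S => VV => iSV => iiVnV => iiixnV => iiixniS => iiixniVV => iiixninV => iiixniniS => iiixninii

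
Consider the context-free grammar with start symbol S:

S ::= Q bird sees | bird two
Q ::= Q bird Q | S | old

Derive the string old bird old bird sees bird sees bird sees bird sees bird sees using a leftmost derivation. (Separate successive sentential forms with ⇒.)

S ⇒ Q bird sees   [S ::= Q bird sees]
Q bird sees ⇒ S bird sees   [Q ::= S]
S bird sees ⇒ Q bird sees bird sees   [S ::= Q bird sees]
Q bird sees bird sees ⇒ S bird sees bird sees   [Q ::= S]
S bird sees bird sees ⇒ Q bird sees bird sees bird sees   [S ::= Q bird sees]
Q bird sees bird sees bird sees ⇒ S bird sees bird sees bird sees   [Q ::= S]
S bird sees bird sees bird sees ⇒ Q bird sees bird sees bird sees bird sees   [S ::= Q bird sees]
Q bird sees bird sees bird sees bird sees ⇒ Q bird Q bird sees bird sees bird sees bird sees   [Q ::= Q bird Q]
Q bird Q bird sees bird sees bird sees bird sees ⇒ old bird Q bird sees bird sees bird sees bird sees   [Q ::= old]
old bird Q bird sees bird sees bird sees bird sees ⇒ old bird S bird sees bird sees bird sees bird sees   [Q ::= S]
old bird S bird sees bird sees bird sees bird sees ⇒ old bird Q bird sees bird sees bird sees bird sees bird sees   [S ::= Q bird sees]
old bird Q bird sees bird sees bird sees bird sees bird sees ⇒ old bird old bird sees bird sees bird sees bird sees bird sees   [Q ::= old]

S ⇒ Q bird sees ⇒ S bird sees ⇒ Q bird sees bird sees ⇒ S bird sees bird sees ⇒ Q bird sees bird sees bird sees ⇒ S bird sees bird sees bird sees ⇒ Q bird sees bird sees bird sees bird sees ⇒ Q bird Q bird sees bird sees bird sees bird sees ⇒ old bird Q bird sees bird sees bird sees bird sees ⇒ old bird S bird sees bird sees bird sees bird sees ⇒ old bird Q bird sees bird sees bird sees bird sees bird sees ⇒ old bird old bird sees bird sees bird sees bird sees bird sees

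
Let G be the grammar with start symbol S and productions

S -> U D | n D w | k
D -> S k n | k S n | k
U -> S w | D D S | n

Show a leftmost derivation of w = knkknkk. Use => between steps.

S => UD => DDSD => kDSD => kSknSD => kUDknSD => knDknSD => knkknSD => knkknkD => knkknkk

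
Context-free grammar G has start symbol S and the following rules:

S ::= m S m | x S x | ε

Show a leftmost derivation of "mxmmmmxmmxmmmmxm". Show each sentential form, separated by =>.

S => mSm   [S ::= m S m]
mSm => mxSxm   [S ::= x S x]
mxSxm => mxmSmxm   [S ::= m S m]
mxmSmxm => mxmmSmmxm   [S ::= m S m]
mxmmSmmxm => mxmmmSmmmxm   [S ::= m S m]
mxmmmSmmmxm => mxmmmmSmmmmxm   [S ::= m S m]
mxmmmmSmmmmxm => mxmmmmxSxmmmmxm   [S ::= x S x]
mxmmmmxSxmmmmxm => mxmmmmxmSmxmmmmxm   [S ::= m S m]
mxmmmmxmSmxmmmmxm => mxmmmmxmmxmmmmxm   [S ::= ε]

S => mSm => mxSxm => mxmSmxm => mxmmSmmxm => mxmmmSmmmxm => mxmmmmSmmmmxm => mxmmmmxSxmmmmxm => mxmmmmxmSmxmmmmxm => mxmmmmxmmxmmmmxm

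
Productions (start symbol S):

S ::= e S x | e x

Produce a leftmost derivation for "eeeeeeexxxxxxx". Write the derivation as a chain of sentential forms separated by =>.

S=>eSx=>eeSxx=>eeeSxxx=>eeeeSxxxx=>eeeeeSxxxxx=>eeeeeeSxxxxxx=>eeeeeeexxxxxxx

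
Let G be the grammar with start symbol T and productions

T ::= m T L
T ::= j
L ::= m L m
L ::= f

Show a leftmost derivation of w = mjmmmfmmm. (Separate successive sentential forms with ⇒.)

T ⇒ mTL   [T ::= m T L]
mTL ⇒ mjL   [T ::= j]
mjL ⇒ mjmLm   [L ::= m L m]
mjmLm ⇒ mjmmLmm   [L ::= m L m]
mjmmLmm ⇒ mjmmmLmmm   [L ::= m L m]
mjmmmLmmm ⇒ mjmmmfmmm   [L ::= f]

T⇒mTL⇒mjL⇒mjmLm⇒mjmmLmm⇒mjmmmLmmm⇒mjmmmfmmm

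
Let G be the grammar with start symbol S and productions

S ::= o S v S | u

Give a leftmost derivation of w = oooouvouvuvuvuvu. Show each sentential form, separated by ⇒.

S⇒oSvS⇒ooSvSvS⇒oooSvSvSvS⇒ooooSvSvSvSvS⇒oooouvSvSvSvS⇒oooouvoSvSvSvSvS⇒oooouvouvSvSvSvS⇒oooouvouvuvSvSvS⇒oooouvouvuvuvSvS⇒oooouvouvuvuvuvS⇒oooouvouvuvuvuvu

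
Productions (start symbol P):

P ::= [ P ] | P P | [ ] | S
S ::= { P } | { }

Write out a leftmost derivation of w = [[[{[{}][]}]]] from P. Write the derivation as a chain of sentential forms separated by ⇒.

P ⇒ [P] ⇒ [[P]] ⇒ [[[P]]] ⇒ [[[S]]] ⇒ [[[{P}]]] ⇒ [[[{PP}]]] ⇒ [[[{[P]P}]]] ⇒ [[[{[S]P}]]] ⇒ [[[{[{}]P}]]] ⇒ [[[{[{}][]}]]]

P ⇒ [P]   [P ::= [ P ]]
[P] ⇒ [[P]]   [P ::= [ P ]]
[[P]] ⇒ [[[P]]]   [P ::= [ P ]]
[[[P]]] ⇒ [[[S]]]   [P ::= S]
[[[S]]] ⇒ [[[{P}]]]   [S ::= { P }]
[[[{P}]]] ⇒ [[[{PP}]]]   [P ::= P P]
[[[{PP}]]] ⇒ [[[{[P]P}]]]   [P ::= [ P ]]
[[[{[P]P}]]] ⇒ [[[{[S]P}]]]   [P ::= S]
[[[{[S]P}]]] ⇒ [[[{[{}]P}]]]   [S ::= { }]
[[[{[{}]P}]]] ⇒ [[[{[{}][]}]]]   [P ::= [ ]]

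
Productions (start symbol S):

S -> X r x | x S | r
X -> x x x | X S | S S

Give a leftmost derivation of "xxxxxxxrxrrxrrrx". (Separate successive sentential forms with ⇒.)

S ⇒ xS ⇒ xxS ⇒ xxXrx ⇒ xxXSrx ⇒ xxSSSrx ⇒ xxXrxSSrx ⇒ xxSSrxSSrx ⇒ xxxSSrxSSrx ⇒ xxxxSSrxSSrx ⇒ xxxxXrxSrxSSrx ⇒ xxxxxxxrxSrxSSrx ⇒ xxxxxxxrxrrxSSrx ⇒ xxxxxxxrxrrxrSrx ⇒ xxxxxxxrxrrxrrrx

S ⇒ xS   [S -> x S]
xS ⇒ xxS   [S -> x S]
xxS ⇒ xxXrx   [S -> X r x]
xxXrx ⇒ xxXSrx   [X -> X S]
xxXSrx ⇒ xxSSSrx   [X -> S S]
xxSSSrx ⇒ xxXrxSSrx   [S -> X r x]
xxXrxSSrx ⇒ xxSSrxSSrx   [X -> S S]
xxSSrxSSrx ⇒ xxxSSrxSSrx   [S -> x S]
xxxSSrxSSrx ⇒ xxxxSSrxSSrx   [S -> x S]
xxxxSSrxSSrx ⇒ xxxxXrxSrxSSrx   [S -> X r x]
xxxxXrxSrxSSrx ⇒ xxxxxxxrxSrxSSrx   [X -> x x x]
xxxxxxxrxSrxSSrx ⇒ xxxxxxxrxrrxSSrx   [S -> r]
xxxxxxxrxrrxSSrx ⇒ xxxxxxxrxrrxrSrx   [S -> r]
xxxxxxxrxrrxrSrx ⇒ xxxxxxxrxrrxrrrx   [S -> r]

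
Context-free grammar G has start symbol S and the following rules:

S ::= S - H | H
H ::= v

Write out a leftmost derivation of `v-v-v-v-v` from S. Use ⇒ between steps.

S ⇒ S-H   [S ::= S - H]
S-H ⇒ S-H-H   [S ::= S - H]
S-H-H ⇒ S-H-H-H   [S ::= S - H]
S-H-H-H ⇒ S-H-H-H-H   [S ::= S - H]
S-H-H-H-H ⇒ H-H-H-H-H   [S ::= H]
H-H-H-H-H ⇒ v-H-H-H-H   [H ::= v]
v-H-H-H-H ⇒ v-v-H-H-H   [H ::= v]
v-v-H-H-H ⇒ v-v-v-H-H   [H ::= v]
v-v-v-H-H ⇒ v-v-v-v-H   [H ::= v]
v-v-v-v-H ⇒ v-v-v-v-v   [H ::= v]

S⇒S-H⇒S-H-H⇒S-H-H-H⇒S-H-H-H-H⇒H-H-H-H-H⇒v-H-H-H-H⇒v-v-H-H-H⇒v-v-v-H-H⇒v-v-v-v-H⇒v-v-v-v-v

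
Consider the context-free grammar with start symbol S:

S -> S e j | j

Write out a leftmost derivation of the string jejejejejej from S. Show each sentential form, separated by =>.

S => Sej   [S -> S e j]
Sej => Sejej   [S -> S e j]
Sejej => Sejejej   [S -> S e j]
Sejejej => Sejejejej   [S -> S e j]
Sejejejej => Sejejejejej   [S -> S e j]
Sejejejejej => jejejejejej   [S -> j]

S => Sej => Sejej => Sejejej => Sejejejej => Sejejejejej => jejejejejej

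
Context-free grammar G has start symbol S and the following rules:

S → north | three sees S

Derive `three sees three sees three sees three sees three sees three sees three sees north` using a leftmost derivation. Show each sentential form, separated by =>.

S => three sees S   [S → three sees S]
three sees S => three sees three sees S   [S → three sees S]
three sees three sees S => three sees three sees three sees S   [S → three sees S]
three sees three sees three sees S => three sees three sees three sees three sees S   [S → three sees S]
three sees three sees three sees three sees S => three sees three sees three sees three sees three sees S   [S → three sees S]
three sees three sees three sees three sees three sees S => three sees three sees three sees three sees three sees three sees S   [S → three sees S]
three sees three sees three sees three sees three sees three sees S => three sees three sees three sees three sees three sees three sees three sees S   [S → three sees S]
three sees three sees three sees three sees three sees three sees three sees S => three sees three sees three sees three sees three sees three sees three sees north   [S → north]

S => three sees S => three sees three sees S => three sees three sees three sees S => three sees three sees three sees three sees S => three sees three sees three sees three sees three sees S => three sees three sees three sees three sees three sees three sees S => three sees three sees three sees three sees three sees three sees three sees S => three sees three sees three sees three sees three sees three sees three sees north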